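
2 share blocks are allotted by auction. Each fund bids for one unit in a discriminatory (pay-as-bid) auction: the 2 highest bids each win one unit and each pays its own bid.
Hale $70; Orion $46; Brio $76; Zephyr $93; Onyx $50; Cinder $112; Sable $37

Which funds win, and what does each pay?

Ordering the bids: 112 (Cinder), 93 (Zephyr), 76 (Brio), 70 (Hale), …
The 2 highest are Cinder, Zephyr.
Each winner pays its own bid: Cinder $112, Zephyr $93.

Cinder $112, Zephyr $93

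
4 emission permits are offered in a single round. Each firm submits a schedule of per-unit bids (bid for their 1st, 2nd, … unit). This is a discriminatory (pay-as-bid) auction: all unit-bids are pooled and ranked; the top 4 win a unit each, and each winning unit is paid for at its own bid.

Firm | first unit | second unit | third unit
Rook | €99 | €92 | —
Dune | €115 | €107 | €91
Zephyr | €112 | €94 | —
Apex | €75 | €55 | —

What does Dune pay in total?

Dune pays €222

Pooled unit-bids ranked (top 4): 115 (Dune-1), 112 (Zephyr-1), 107 (Dune-2), 99 (Rook-1)
Next rejected bid: €94 (not a price — pay-as-bid).
Dune's winning unit-bids: 115 + 107 = €222.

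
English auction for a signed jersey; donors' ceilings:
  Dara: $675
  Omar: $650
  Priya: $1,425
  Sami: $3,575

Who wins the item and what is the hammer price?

Sami wins at $1,425

Rule: the price rises until one bidder remains; the winner pays the price at which the last rival dropped out.
Sorting limits: 3,575 (Sami) > 1,425 (Priya) > 675 (Dara) > 650 (Omar)
Once the price passes $1,425, only Sami is left; the hammer falls at Priya's limit of $1,425.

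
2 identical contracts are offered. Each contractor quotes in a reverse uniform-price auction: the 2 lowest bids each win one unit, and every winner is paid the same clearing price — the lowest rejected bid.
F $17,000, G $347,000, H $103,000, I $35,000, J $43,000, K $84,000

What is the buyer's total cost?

Total cost: $86,000

Bids ranked low→high: 17,000 (F), 35,000 (I), 43,000 (J), 84,000 (K), …
Winners (2 units): F, I.
Clearing price = lowest rejected bid = $43,000.
Total cost = 2 × $43,000 = $86,000.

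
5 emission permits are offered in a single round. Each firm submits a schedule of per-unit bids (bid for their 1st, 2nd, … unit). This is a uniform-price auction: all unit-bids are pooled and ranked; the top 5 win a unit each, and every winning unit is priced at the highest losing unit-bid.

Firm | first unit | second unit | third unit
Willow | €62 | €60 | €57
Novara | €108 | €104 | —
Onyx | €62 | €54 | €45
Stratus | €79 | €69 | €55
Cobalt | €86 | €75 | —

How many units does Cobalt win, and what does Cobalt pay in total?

Pooled unit-bids ranked (top 5): 108 (Novara-1), 104 (Novara-2), 86 (Cobalt-1), 79 (Stratus-1), 75 (Cobalt-2)
The (k+1)-th unit-bid is €69.
Cobalt wins 2 unit(s) at €69 each.

Cobalt: 2 units, pays €138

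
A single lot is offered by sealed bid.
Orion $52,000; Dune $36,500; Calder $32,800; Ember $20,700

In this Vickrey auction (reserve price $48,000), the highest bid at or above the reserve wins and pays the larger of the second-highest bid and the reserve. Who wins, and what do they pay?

Orion pays $48,000

Bids in order: 52,000 (Orion) > 36,500 (Dune) > 32,800 (Calder) > 20,700 (Ember)
Orion has the top bid at or above the reserve ($52,000).
max(second-highest $36,500, reserve $48,000) = $48,000.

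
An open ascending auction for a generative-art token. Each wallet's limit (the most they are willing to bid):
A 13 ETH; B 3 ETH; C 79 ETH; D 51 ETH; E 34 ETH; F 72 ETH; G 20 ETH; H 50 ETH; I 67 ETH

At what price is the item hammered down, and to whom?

Rule: the price rises until one bidder remains; the winner pays the price at which the last rival dropped out.
Limits in order: 79 (C) > 72 (F) > 67 (I) > 51 (D) > 50 (H) > 34 (E) > …
F is the last rival to drop out, at 72 ETH; C remains and wins at that price.

C wins at 72 ETH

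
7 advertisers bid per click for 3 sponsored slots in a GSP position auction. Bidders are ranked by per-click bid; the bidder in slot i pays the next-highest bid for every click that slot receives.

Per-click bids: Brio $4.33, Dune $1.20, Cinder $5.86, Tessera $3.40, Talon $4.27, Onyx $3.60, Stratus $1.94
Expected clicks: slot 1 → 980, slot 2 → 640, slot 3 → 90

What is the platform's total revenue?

Per-click bids in order: $5.86 (Cinder) > $4.33 (Brio) > $4.27 (Talon) > $3.60 (Onyx) > …
Slot 1: Cinder pays $4.33 × 980 = $4243.40
Slot 2: Brio pays $4.27 × 640 = $2732.80
Slot 3: Talon pays $3.60 × 90 = $324.00
Total = $7300.20

Total revenue: $7300.20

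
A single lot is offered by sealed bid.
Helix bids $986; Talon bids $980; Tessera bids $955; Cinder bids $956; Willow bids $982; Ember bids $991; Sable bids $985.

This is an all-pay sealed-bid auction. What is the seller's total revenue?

Bids in order: 991 (Ember) > 986 (Helix) > 985 (Sable) > 982 (Willow) > 980 (Talon) > 956 (Cinder) > …
Every bidder forfeits their bid regardless of winning.
Revenue = 986 + 980 + 955 + 956 + 982 + 991 + 985 = $6,835.

Total revenue: $6,835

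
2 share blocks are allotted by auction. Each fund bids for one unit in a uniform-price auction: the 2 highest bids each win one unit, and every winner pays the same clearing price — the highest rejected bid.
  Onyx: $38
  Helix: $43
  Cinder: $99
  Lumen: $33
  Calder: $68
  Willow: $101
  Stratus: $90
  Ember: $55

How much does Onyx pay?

Onyx pays $0

Bids ranked high→low: 101 (Willow), 99 (Cinder), 90 (Stratus), 68 (Calder), …
Winners (2 units): Willow, Cinder.
Clearing price = highest rejected bid = $90.
Onyx does not win → pays $0.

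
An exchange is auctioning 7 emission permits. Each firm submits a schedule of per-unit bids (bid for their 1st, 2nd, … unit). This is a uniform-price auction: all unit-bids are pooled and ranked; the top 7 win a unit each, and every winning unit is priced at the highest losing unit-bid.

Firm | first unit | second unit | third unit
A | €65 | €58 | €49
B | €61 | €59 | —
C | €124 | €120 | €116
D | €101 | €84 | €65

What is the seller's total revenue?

Pooled unit-bids ranked (top 7): 124 (C-1), 120 (C-2), 116 (C-3), 101 (D-1), 84 (D-2), 65 (A-1), 65 (D-3)
The (k+1)-th unit-bid is €61.
Allocation: A 1, C 3, D 3. Every unit priced at €61.
Revenue = 7 × 61 = €427.

Total revenue: €427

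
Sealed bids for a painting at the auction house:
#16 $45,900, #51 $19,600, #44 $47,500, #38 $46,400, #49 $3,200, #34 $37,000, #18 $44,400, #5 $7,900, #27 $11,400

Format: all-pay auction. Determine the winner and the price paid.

#44 pays $47,500

Bids ranked: 47,500 (#44) > 46,400 (#38) > 45,900 (#16) > 44,400 (#18) > 37,000 (#34) > 19,600 (#51) > …
#44 wins with the top bid; all bids are sunk regardless.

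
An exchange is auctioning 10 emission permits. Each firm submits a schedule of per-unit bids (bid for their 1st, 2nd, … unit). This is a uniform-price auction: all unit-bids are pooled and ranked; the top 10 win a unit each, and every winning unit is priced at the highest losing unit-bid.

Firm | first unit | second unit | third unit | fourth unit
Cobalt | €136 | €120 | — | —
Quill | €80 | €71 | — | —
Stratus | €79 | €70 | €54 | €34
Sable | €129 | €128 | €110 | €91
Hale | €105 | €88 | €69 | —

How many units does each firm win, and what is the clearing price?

Cobalt 2, Hale 2, Quill 1, Sable 4, Stratus 1; clearing price €71

Pooled unit-bids ranked (top 10): 136 (Cobalt-1), 129 (Sable-1), 128 (Sable-2), 120 (Cobalt-2), 110 (Sable-3), 105 (Hale-1), 91 (Sable-4), 88 (Hale-2), 80 (Quill-1), 79 (Stratus-1)
First bid not allocated: €71.
Allocation: Cobalt 2, Hale 2, Quill 1, Sable 4, Stratus 1.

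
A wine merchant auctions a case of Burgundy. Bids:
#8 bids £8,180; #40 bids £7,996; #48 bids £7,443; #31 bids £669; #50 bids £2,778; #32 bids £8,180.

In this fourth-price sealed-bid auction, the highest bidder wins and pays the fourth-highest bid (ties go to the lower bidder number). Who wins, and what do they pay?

#8 pays £7,443

Bids ranked: 8,180 (#8) > 8,180 (#32) > 7,996 (#40) > 7,443 (#48) > 2,778 (#50) > 669 (#31)
#8 and #32 tie at £8,180; tie-break gives it to #8.
#8 is highest; pays the fourth-highest bid, £7,443.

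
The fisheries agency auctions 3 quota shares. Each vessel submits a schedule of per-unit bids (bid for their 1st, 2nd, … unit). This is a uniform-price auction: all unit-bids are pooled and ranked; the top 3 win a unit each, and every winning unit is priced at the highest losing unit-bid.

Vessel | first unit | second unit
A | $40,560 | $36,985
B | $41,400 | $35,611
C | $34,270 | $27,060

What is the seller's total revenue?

Pooled unit-bids ranked (top 3): 41,400 (B-1), 40,560 (A-1), 36,985 (A-2)
First bid not allocated: $35,611.
Allocation: A 2, B 1. Every unit priced at $35,611.
Revenue = 3 × 35,611 = $106,833.

Total revenue: $106,833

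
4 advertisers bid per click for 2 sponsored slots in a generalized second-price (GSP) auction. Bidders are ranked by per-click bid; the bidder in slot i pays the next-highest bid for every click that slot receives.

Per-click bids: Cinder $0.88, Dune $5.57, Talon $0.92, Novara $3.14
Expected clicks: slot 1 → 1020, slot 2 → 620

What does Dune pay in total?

Dune pays $3202.80

Ranked by bid: $5.57 (Dune) > $3.14 (Novara) > $0.92 (Talon) > …
Dune holds slot 1 → pays next bid $3.14 × 1020 clicks = $3202.80.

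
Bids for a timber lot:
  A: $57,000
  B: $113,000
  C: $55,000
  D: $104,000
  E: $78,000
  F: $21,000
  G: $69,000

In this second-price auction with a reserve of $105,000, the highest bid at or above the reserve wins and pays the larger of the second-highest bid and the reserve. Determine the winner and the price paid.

Second-price auction with a reserve of $105,000: the highest bid at or above the reserve wins and pays the larger of the second-highest bid and the reserve.
Bids ranked: 113,000 (B) > 104,000 (D) > 78,000 (E) > 69,000 (G) > 57,000 (A) > 55,000 (C) > …
B has the top bid at or above the reserve ($113,000).
Second-highest bid $104,000 is below the reserve $105,000, so the reserve binds → payment $105,000.

B pays $105,000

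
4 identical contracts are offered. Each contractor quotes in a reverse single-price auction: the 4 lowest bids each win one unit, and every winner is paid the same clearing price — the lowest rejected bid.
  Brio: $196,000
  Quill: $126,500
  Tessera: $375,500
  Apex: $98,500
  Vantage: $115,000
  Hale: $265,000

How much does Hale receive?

Hale is paid $0

Bids ranked low→high: 98,500 (Apex), 115,000 (Vantage), 126,500 (Quill), 196,000 (Brio), 265,000 (Hale), 375,500 (Tessera)
Winners (4 units): Apex, Vantage, Quill, Brio.
First losing bid is Hale's $265,000, which sets the uniform price.
Hale does not win → is paid $0.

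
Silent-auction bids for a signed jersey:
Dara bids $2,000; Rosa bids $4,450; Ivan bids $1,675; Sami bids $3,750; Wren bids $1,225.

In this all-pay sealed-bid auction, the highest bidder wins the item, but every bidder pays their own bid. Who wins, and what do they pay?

All-pay sealed-bid auction: the highest bidder wins the item, but every bidder pays their own bid.
Bids in order: 4,450 (Rosa) > 3,750 (Sami) > 2,000 (Dara) > 1,675 (Ivan) > 1,225 (Wren)
Rosa is highest and takes the item; every bidder forfeits their bid.

Rosa pays $4,450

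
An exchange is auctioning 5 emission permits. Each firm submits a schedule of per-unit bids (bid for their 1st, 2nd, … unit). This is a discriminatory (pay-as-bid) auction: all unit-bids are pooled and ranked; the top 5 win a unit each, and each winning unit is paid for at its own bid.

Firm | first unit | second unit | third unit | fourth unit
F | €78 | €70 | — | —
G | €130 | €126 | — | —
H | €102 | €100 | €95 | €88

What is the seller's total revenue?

Total revenue: €553

Pooled unit-bids ranked (top 5): 130 (G-1), 126 (G-2), 102 (H-1), 100 (H-2), 95 (H-3)
Next rejected bid: €88 (not a price — pay-as-bid).
Each winning unit pays its own bid.
Revenue = 130 + 126 + 102 + 100 + 95 = €553.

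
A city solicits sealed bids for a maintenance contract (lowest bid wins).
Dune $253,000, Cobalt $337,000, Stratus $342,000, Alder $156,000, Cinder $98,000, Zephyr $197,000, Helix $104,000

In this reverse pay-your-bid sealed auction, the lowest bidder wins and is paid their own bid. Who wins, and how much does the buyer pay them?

Bids ranked: 98,000 (Cinder) < 104,000 (Helix) < 156,000 (Alder) < 197,000 (Zephyr) < 253,000 (Dune) < 337,000 (Cobalt) < …
First-price: Cinder is paid what they bid, $98,000.

Cinder is paid $98,000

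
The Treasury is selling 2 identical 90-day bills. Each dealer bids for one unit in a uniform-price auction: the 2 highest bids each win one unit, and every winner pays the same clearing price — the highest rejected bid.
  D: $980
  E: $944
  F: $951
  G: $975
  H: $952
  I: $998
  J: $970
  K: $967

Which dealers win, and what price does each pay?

Sorting: 998 (I), 980 (D), 975 (G), 970 (J), …
Winners (2 units): I, D.
Highest unsuccessful bid: $975 → clearing price.

I, D; each pays $975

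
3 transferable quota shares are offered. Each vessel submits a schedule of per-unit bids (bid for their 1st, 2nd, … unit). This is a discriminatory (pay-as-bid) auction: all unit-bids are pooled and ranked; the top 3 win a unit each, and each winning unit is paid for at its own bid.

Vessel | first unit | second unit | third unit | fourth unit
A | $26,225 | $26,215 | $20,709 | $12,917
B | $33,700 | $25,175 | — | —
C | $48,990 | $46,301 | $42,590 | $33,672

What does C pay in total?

All unit-bids, highest first — top 3: 48,990 (C-1), 46,301 (C-2), 42,590 (C-3)
Next rejected bid: $33,700 (not a price — pay-as-bid).
C's winning unit-bids: 48,990 + 46,301 + 42,590 = $137,881.

C pays $137,881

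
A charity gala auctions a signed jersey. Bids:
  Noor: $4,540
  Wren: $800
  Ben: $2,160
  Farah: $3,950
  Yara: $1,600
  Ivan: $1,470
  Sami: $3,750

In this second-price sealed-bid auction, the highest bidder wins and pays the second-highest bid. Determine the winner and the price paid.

Rule: the highest bidder wins and pays the second-highest bid.
Bids in order: 4,540 (Noor) > 3,950 (Farah) > 3,750 (Sami) > 2,160 (Ben) > 1,600 (Yara) > 1,470 (Ivan) > …
Second-price: Noor pays Farah's bid of $3,950.

Noor pays $3,950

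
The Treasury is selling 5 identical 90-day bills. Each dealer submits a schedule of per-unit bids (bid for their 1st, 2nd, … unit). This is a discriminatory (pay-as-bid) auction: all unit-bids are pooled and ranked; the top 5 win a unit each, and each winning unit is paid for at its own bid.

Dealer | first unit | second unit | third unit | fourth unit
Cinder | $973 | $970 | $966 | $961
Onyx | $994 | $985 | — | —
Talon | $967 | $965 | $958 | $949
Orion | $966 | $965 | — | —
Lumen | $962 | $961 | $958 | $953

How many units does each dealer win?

Pooled unit-bids ranked (top 5): 994 (Onyx-1), 985 (Onyx-2), 973 (Cinder-1), 970 (Cinder-2), 967 (Talon-1)
Next rejected bid: $966 (not a price — pay-as-bid).
Allocation: Cinder 2, Onyx 2, Talon 1.

Cinder 2, Onyx 2, Talon 1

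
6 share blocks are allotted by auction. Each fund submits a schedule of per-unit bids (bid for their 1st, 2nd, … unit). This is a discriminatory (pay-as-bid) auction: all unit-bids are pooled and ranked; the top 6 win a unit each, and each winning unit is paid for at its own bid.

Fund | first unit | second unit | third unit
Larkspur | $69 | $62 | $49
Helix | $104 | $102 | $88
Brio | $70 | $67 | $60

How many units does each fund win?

Brio 2, Helix 3, Larkspur 1

All unit-bids, highest first — top 6: 104 (Helix-1), 102 (Helix-2), 88 (Helix-3), 70 (Brio-1), 69 (Larkspur-1), 67 (Brio-2)
Next rejected bid: $62 (not a price — pay-as-bid).
Allocation: Brio 2, Helix 3, Larkspur 1.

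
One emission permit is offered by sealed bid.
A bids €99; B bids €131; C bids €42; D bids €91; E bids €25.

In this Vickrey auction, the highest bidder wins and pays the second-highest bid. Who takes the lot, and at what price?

B pays €99

Bids in order: 131 (B) > 99 (A) > 91 (D) > 42 (C) > 25 (E)
Second-price: B pays A's bid of €99.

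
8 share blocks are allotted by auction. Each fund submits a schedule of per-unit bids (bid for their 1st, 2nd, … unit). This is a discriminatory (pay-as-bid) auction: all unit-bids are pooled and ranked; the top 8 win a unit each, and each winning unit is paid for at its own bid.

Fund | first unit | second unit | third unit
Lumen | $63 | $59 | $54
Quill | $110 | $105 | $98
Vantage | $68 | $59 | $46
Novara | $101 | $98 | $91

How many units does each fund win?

Lumen 1, Novara 3, Quill 3, Vantage 1

Pooled unit-bids ranked (top 8): 110 (Quill-1), 105 (Quill-2), 101 (Novara-1), 98 (Quill-3), 98 (Novara-2), 91 (Novara-3), 68 (Vantage-1), 63 (Lumen-1)
Next rejected bid: $59 (not a price — pay-as-bid).
Allocation: Lumen 1, Novara 3, Quill 3, Vantage 1.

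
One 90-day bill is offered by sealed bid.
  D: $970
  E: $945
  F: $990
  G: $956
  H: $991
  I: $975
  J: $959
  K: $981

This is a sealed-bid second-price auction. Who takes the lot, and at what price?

H pays $990

Bids in order: 991 (H) > 990 (F) > 981 (K) > 975 (I) > 970 (D) > 959 (J) > …
H is highest; pays the second-highest bid, $990.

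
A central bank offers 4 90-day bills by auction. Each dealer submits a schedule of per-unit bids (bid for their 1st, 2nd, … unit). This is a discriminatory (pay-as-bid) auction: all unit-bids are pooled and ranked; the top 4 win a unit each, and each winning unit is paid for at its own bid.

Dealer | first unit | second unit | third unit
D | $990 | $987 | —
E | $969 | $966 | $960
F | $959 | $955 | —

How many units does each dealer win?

Pooled unit-bids ranked (top 4): 990 (D-1), 987 (D-2), 969 (E-1), 966 (E-2)
Next rejected bid: $960 (not a price — pay-as-bid).
Allocation: D 2, E 2.

D 2, E 2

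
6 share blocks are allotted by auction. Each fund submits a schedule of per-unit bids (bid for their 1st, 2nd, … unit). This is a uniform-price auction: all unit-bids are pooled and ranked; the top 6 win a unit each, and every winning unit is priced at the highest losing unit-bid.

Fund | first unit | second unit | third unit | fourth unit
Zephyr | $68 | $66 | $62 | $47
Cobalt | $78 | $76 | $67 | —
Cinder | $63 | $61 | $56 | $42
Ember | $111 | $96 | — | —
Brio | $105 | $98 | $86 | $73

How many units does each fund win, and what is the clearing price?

Brio 3, Cobalt 1, Ember 2; clearing price $76

Merging the schedules and taking the best 6: 111 (Ember-1), 105 (Brio-1), 98 (Brio-2), 96 (Ember-2), 86 (Brio-3), 78 (Cobalt-1)
First bid not allocated: $76.
Allocation: Brio 3, Cobalt 1, Ember 2.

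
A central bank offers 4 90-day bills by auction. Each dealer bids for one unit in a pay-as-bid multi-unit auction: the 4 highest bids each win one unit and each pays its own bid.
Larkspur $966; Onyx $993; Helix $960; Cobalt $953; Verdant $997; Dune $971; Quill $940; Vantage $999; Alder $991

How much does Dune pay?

Sorting: 999 (Vantage), 997 (Verdant), 993 (Onyx), 991 (Alder), 971 (Dune), 966 (Larkspur), …
Top 4: Vantage, Verdant, Onyx, Alder.
Dune does not win → $0.

Dune pays $0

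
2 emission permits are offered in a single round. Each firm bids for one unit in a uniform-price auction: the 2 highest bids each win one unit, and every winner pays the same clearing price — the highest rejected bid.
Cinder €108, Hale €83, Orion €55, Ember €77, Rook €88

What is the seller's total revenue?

Total revenue: €166

Ordering the bids: 108 (Cinder), 88 (Rook), 83 (Hale), 77 (Ember), …
The 2 highest are Cinder, Rook.
First losing bid is Hale's €83, which sets the uniform price.
Total revenue = 2 × €83 = €166.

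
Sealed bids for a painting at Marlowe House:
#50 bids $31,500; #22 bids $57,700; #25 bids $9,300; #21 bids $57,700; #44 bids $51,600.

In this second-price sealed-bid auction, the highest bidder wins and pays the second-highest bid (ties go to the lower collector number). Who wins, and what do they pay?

Rule: the highest bidder wins and pays the second-highest bid.
Bids in order: 57,700 (#21) > 57,700 (#22) > 51,600 (#44) > 31,500 (#50) > 9,300 (#25)
Tie at $57,700 → #21 wins by tie-break.
Second-price: #21 pays #22's bid of $57,700.

#21 pays $57,700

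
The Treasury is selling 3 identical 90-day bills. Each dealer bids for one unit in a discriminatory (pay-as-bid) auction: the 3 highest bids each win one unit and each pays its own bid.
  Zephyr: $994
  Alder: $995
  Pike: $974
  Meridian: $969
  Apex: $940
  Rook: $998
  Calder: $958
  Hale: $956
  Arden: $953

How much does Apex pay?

Apex pays $0

Bids ranked high→low: 998 (Rook), 995 (Alder), 994 (Zephyr), 974 (Pike), 969 (Meridian), …
The 3 highest are Rook, Alder, Zephyr.
Apex does not win → $0.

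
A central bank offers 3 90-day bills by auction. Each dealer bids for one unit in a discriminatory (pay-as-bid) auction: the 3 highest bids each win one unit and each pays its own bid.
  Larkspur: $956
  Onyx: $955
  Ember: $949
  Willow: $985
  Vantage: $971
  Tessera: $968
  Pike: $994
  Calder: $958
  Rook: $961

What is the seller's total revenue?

Total revenue: $2,950

Ordering the bids: 994 (Pike), 985 (Willow), 971 (Vantage), 968 (Tessera), 961 (Rook), …
The 3 highest are Pike, Willow, Vantage.
Total revenue = 994 + 985 + 971 = $2,950.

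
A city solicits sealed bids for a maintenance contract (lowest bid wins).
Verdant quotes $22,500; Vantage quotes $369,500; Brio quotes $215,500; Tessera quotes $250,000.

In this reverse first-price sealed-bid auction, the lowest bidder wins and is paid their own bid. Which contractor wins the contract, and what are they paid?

Verdant is paid $22,500

Rule: the lowest bidder wins and is paid their own bid.
Sorting bids: 22,500 (Verdant) < 215,500 (Brio) < 250,000 (Tessera) < 369,500 (Vantage)
Verdant is lowest → is paid own bid, $22,500.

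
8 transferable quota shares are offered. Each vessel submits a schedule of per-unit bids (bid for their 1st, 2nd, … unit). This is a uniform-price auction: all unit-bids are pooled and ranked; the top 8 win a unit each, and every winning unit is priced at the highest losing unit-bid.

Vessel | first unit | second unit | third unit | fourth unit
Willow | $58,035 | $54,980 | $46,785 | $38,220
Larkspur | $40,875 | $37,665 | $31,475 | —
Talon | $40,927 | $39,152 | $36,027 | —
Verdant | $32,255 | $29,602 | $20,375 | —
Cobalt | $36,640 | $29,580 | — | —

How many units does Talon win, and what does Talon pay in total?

Talon: 2 units, pays $73,280

Pooled unit-bids ranked (top 8): 58,035 (Willow-1), 54,980 (Willow-2), 46,785 (Willow-3), 40,927 (Talon-1), 40,875 (Larkspur-1), 39,152 (Talon-2), 38,220 (Willow-4), 37,665 (Larkspur-2)
First bid not allocated: $36,640.
Talon wins 2 unit(s) at $36,640 each.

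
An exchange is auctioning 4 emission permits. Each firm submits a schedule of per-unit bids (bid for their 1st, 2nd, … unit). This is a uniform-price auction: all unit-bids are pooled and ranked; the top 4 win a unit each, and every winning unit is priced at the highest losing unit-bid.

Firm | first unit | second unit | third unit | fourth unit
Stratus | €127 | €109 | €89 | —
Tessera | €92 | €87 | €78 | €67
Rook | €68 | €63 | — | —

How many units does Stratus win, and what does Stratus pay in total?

Merging the schedules and taking the best 4: 127 (Stratus-1), 109 (Stratus-2), 92 (Tessera-1), 89 (Stratus-3)
The (k+1)-th unit-bid is €87.
Stratus wins 3 unit(s) at €87 each.

Stratus: 3 units, pays €261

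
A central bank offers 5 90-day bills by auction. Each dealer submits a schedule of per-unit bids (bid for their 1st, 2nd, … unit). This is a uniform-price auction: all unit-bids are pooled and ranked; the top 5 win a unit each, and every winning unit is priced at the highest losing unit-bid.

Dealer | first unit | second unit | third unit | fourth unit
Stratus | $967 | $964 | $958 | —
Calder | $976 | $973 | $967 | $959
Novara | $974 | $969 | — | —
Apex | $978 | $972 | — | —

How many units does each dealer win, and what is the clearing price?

Pooled unit-bids ranked (top 5): 978 (Apex-1), 976 (Calder-1), 974 (Novara-1), 973 (Calder-2), 972 (Apex-2)
First bid not allocated: $969.
Allocation: Apex 2, Calder 2, Novara 1.

Apex 2, Calder 2, Novara 1; clearing price $969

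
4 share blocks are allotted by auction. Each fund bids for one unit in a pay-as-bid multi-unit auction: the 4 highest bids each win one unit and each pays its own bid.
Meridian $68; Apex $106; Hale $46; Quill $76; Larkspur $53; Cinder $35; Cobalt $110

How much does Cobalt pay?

Cobalt pays $110

Sorting: 110 (Cobalt), 106 (Apex), 76 (Quill), 68 (Meridian), 53 (Larkspur), 46 (Hale), …
Winners (4 units): Cobalt, Apex, Quill, Meridian.
Cobalt wins → own bid $110.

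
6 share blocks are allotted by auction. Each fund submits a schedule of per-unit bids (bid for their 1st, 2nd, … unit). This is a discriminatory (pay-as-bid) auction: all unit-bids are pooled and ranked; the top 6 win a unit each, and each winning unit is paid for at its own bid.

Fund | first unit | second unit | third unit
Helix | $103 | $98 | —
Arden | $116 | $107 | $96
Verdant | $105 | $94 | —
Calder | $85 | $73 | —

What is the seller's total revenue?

Total revenue: $625

Pooled unit-bids ranked (top 6): 116 (Arden-1), 107 (Arden-2), 105 (Verdant-1), 103 (Helix-1), 98 (Helix-2), 96 (Arden-3)
Next rejected bid: $94 (not a price — pay-as-bid).
Each winning unit pays its own bid.
Revenue = 116 + 107 + 105 + 103 + 98 + 96 = $625.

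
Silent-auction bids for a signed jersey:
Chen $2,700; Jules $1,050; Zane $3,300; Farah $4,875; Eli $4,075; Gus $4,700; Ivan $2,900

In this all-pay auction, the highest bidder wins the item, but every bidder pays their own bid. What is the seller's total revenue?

Total revenue: $23,600

Bids in order: 4,875 (Farah) > 4,700 (Gus) > 4,075 (Eli) > 3,300 (Zane) > 2,900 (Ivan) > 2,700 (Chen) > …
Farah wins with the top bid; all bids are sunk regardless.
Every bidder forfeits their bid regardless of winning.
Revenue = 2,700 + 1,050 + 3,300 + 4,875 + 4,075 + 4,700 + 2,900 = $23,600.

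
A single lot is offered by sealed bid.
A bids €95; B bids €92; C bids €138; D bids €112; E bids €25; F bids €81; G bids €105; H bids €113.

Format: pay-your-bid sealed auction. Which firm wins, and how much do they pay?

Rule: the highest bidder wins and pays their own bid.
Bids ranked: 138 (C) > 113 (H) > 112 (D) > 105 (G) > 95 (A) > 92 (B) > …
First-price: C pays what they bid, €138.

C pays €138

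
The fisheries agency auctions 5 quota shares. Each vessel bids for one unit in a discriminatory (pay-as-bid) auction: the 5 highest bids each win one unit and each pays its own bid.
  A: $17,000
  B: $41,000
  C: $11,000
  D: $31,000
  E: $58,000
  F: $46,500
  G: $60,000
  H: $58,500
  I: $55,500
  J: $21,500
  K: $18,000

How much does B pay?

Sorting: 60,000 (G), 58,500 (H), 58,000 (E), 55,500 (I), 46,500 (F), 41,000 (B), 31,000 (D), …
The 5 highest are G, H, E, I, F.
B does not win → $0.

B pays $0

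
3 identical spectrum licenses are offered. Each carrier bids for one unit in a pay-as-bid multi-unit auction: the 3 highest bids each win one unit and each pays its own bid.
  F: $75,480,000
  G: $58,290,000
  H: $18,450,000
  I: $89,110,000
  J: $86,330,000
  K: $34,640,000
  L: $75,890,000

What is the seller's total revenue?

Bids ranked high→low: 89,110,000 (I), 86,330,000 (J), 75,890,000 (L), 75,480,000 (F), 58,290,000 (G), …
The 3 highest are I, J, L.
Total revenue = 89,110,000 + 86,330,000 + 75,890,000 = $251,330,000.

Total revenue: $251,330,000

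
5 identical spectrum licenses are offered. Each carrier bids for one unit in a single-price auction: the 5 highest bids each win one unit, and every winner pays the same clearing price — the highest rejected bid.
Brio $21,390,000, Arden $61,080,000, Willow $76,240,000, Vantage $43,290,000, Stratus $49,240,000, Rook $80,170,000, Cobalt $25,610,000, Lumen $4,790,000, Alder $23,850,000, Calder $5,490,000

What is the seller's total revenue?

Total revenue: $128,050,000

Ordering the bids: 80,170,000 (Rook), 76,240,000 (Willow), 61,080,000 (Arden), 49,240,000 (Stratus), 43,290,000 (Vantage), 25,610,000 (Cobalt), 23,850,000 (Alder), …
The 5 highest are Rook, Willow, Arden, Stratus, Vantage.
First losing bid is Cobalt's $25,610,000, which sets the uniform price.
Total revenue = 5 × $25,610,000 = $128,050,000.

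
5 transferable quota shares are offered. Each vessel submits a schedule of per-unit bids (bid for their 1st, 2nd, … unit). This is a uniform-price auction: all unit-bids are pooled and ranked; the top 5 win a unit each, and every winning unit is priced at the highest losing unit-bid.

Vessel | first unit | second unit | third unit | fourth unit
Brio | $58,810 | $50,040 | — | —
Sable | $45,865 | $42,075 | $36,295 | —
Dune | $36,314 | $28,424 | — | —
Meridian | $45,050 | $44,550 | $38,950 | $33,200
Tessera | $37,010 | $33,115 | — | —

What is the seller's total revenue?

Total revenue: $210,375

Pooled unit-bids ranked (top 5): 58,810 (Brio-1), 50,040 (Brio-2), 45,865 (Sable-1), 45,050 (Meridian-1), 44,550 (Meridian-2)
Highest rejected unit-bid = $42,075.
Allocation: Brio 2, Meridian 2, Sable 1. Every unit priced at $42,075.
Revenue = 5 × 42,075 = $210,375.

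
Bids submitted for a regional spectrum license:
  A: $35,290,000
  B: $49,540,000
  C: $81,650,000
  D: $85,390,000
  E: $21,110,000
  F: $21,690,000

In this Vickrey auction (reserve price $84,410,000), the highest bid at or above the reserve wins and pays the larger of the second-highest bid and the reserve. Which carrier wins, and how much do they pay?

Sorting bids: 85,390,000 (D) > 81,650,000 (C) > 49,540,000 (B) > 35,290,000 (A) > 21,690,000 (F) > 21,110,000 (E)
Highest eligible bid: D at $85,390,000.
max(second-highest $81,650,000, reserve $84,410,000) = $84,410,000.

D pays $84,410,000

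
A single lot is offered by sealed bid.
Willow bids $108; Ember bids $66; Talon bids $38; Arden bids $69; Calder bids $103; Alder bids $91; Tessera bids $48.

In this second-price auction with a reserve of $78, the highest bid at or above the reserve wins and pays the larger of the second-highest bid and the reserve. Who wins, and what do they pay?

Willow pays $103

Bids in order: 108 (Willow) > 103 (Calder) > 91 (Alder) > 69 (Arden) > 66 (Ember) > 48 (Tessera) > …
Willow has the top bid at or above the reserve ($108).
Second-highest bid $103 exceeds the reserve $78 → payment $103.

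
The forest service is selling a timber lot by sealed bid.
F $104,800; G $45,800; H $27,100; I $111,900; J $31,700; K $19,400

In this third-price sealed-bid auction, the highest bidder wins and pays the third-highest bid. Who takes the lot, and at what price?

I pays $45,800

Third-price sealed-bid auction: the highest bidder wins and pays the third-highest bid.
Bids ranked: 111,900 (I) > 104,800 (F) > 45,800 (G) > 31,700 (J) > 27,100 (H) > 19,400 (K)
I wins; payment is bid #3 in the ranking = $45,800.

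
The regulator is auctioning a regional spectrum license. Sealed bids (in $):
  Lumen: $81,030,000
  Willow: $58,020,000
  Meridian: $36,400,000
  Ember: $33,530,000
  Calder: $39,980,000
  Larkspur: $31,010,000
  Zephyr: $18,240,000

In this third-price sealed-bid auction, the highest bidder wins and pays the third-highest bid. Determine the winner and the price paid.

Lumen pays $39,980,000

Bids ranked: 81,030,000 (Lumen) > 58,020,000 (Willow) > 39,980,000 (Calder) > 36,400,000 (Meridian) > 33,530,000 (Ember) > 31,010,000 (Larkspur) > …
Lumen is highest; pays the third-highest bid, $39,980,000.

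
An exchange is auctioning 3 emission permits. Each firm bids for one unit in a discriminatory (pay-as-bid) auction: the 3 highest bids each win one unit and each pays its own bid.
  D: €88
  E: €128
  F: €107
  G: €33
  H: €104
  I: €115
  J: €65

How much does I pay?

Sorting: 128 (E), 115 (I), 107 (F), 104 (H), 88 (D), …
The 3 highest are E, I, F.
I wins → own bid €115.

I pays €115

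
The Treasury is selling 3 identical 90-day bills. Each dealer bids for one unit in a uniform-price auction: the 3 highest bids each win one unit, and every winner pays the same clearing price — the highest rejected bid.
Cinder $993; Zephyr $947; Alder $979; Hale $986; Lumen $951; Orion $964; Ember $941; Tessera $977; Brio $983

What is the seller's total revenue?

Total revenue: $2,937

Ordering the bids: 993 (Cinder), 986 (Hale), 983 (Brio), 979 (Alder), 977 (Tessera), …
Winners (3 units): Cinder, Hale, Brio.
First losing bid is Alder's $979, which sets the uniform price.
Total revenue = 3 × $979 = $2,937.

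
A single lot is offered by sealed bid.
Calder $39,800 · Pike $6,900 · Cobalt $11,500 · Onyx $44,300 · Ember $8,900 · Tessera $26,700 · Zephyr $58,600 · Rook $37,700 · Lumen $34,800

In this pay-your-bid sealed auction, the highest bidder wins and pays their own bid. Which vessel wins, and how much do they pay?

Zephyr pays $58,600

Bids in order: 58,600 (Zephyr) > 44,300 (Onyx) > 39,800 (Calder) > 37,700 (Rook) > 34,800 (Lumen) > 26,700 (Tessera) > …
Zephyr has the highest bid and pays exactly that: $58,600.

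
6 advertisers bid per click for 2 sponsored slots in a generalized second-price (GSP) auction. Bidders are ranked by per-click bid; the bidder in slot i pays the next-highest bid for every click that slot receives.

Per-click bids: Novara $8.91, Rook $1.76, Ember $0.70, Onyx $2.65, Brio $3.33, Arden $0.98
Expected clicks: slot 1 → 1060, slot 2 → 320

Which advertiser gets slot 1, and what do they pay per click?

Novara; $3.33 per click

Ranked by bid: $8.91 (Novara) > $3.33 (Brio) > $2.65 (Onyx) > …
Slot 1 goes to the first-ranked bidder, Novara, who pays the next bid down: $3.33/click.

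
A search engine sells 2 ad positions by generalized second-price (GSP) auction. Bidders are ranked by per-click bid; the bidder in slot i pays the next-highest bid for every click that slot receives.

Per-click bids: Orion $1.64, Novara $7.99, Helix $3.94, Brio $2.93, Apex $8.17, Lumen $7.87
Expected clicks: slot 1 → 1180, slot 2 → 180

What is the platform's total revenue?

Total revenue: $10844.80

Sorting advertisers: $8.17 (Apex) > $7.99 (Novara) > $7.87 (Lumen) > …
Slot 1: Apex pays $7.99 × 1180 = $9428.20
Slot 2: Novara pays $7.87 × 180 = $1416.60
Total = $10844.80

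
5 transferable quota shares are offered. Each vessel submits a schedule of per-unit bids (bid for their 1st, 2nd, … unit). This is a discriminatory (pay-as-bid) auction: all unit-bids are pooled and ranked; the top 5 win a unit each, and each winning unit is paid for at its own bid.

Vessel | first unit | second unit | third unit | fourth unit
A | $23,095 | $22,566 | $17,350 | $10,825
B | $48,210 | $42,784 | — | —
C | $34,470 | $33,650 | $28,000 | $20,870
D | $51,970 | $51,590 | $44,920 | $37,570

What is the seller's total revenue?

Total revenue: $239,474

Merging the schedules and taking the best 5: 51,970 (D-1), 51,590 (D-2), 48,210 (B-1), 44,920 (D-3), 42,784 (B-2)
Next rejected bid: $37,570 (not a price — pay-as-bid).
Each winning unit pays its own bid.
Revenue = 51,970 + 51,590 + 48,210 + 44,920 + 42,784 = $239,474.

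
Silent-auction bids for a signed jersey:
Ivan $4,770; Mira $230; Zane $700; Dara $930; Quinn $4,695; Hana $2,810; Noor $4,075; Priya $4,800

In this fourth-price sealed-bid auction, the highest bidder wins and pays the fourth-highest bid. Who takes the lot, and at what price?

Priya pays $4,075

Bids ranked: 4,800 (Priya) > 4,770 (Ivan) > 4,695 (Quinn) > 4,075 (Noor) > 2,810 (Hana) > 930 (Dara) > …
Priya wins; payment is bid #4 in the ranking = $4,075.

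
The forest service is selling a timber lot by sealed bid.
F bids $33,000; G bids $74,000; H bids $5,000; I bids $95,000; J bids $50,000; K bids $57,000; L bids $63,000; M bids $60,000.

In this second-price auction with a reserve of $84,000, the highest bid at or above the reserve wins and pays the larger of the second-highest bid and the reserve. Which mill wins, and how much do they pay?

I pays $84,000

Rule: the highest bid at or above the reserve wins and pays the larger of the second-highest bid and the reserve.
Sorting bids: 95,000 (I) > 74,000 (G) > 63,000 (L) > 60,000 (M) > 57,000 (K) > 50,000 (J) > …
Highest eligible bid: I at $95,000.
max(second-highest $74,000, reserve $84,000) = $84,000.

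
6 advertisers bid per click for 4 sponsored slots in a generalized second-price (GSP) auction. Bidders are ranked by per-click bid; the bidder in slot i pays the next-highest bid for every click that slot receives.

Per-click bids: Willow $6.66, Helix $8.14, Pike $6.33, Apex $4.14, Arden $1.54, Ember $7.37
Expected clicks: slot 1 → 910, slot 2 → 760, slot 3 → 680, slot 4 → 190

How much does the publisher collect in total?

Per-click bids in order: $8.14 (Helix) > $7.37 (Ember) > $6.66 (Willow) > $6.33 (Pike) > $4.14 (Apex) > …
Slot 1: Helix pays $7.37 × 910 = $6706.70
Slot 2: Ember pays $6.66 × 760 = $5061.60
Slot 3: Willow pays $6.33 × 680 = $4304.40
Slot 4: Pike pays $4.14 × 190 = $786.60
Total = $16859.30

Total revenue: $16859.30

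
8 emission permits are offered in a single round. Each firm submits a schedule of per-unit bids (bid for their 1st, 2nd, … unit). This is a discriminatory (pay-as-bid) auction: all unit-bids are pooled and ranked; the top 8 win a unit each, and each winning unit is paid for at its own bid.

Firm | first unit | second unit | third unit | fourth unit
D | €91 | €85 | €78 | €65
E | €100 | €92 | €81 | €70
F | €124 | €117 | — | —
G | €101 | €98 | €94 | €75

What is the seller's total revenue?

Total revenue: €817

All unit-bids, highest first — top 8: 124 (F-1), 117 (F-2), 101 (G-1), 100 (E-1), 98 (G-2), 94 (G-3), 92 (E-2), 91 (D-1)
Next rejected bid: €85 (not a price — pay-as-bid).
Each winning unit pays its own bid.
Revenue = 124 + 117 + 101 + 100 + 98 + 94 + 92 + 91 = €817.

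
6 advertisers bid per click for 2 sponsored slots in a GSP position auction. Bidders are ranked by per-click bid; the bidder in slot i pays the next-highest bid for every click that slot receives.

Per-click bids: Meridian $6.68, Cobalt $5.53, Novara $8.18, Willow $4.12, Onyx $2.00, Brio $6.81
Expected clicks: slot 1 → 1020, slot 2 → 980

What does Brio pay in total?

Brio pays $6546.40

Ranked by bid: $8.18 (Novara) > $6.81 (Brio) > $6.68 (Meridian) > …
Brio holds slot 2 → pays next bid $6.68 × 980 clicks = $6546.40.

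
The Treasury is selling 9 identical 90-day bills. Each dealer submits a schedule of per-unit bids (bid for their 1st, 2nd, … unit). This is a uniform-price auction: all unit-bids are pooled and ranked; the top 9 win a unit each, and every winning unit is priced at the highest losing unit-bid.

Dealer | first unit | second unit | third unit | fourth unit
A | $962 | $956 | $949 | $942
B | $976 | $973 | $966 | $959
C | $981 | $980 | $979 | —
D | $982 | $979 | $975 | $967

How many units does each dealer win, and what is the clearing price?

Pooled unit-bids ranked (top 9): 982 (D-1), 981 (C-1), 980 (C-2), 979 (C-3), 979 (D-2), 976 (B-1), 975 (D-3), 973 (B-2), 967 (D-4)
First bid not allocated: $966.
Allocation: B 2, C 3, D 4.

B 2, C 3, D 4; clearing price $966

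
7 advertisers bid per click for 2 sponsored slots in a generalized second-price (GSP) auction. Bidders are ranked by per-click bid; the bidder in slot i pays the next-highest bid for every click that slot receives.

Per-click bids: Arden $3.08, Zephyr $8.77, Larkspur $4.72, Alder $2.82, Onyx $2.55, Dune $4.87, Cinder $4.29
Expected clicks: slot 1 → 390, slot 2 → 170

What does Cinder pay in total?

Ranked by bid: $8.77 (Zephyr) > $4.87 (Dune) > $4.72 (Larkspur) > …
Cinder ranks below slot 2 → no slot, pays nothing.

Cinder pays $0.00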